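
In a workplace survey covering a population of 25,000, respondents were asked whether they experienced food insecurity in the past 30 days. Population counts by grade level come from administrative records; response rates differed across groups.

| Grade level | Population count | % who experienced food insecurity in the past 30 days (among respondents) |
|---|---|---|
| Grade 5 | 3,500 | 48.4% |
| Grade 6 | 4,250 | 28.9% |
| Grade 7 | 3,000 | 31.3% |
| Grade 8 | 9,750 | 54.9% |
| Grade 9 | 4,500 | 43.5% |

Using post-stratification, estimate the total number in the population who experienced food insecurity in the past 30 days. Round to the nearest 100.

11,200

Apply each group's respondent rate to its population count:
  Grade 5: 3,500 × 48.4% = 1694
  Grade 6: 4,250 × 28.9% = 1228.25
  Grade 7: 3,000 × 31.3% = 939
  Grade 8: 9,750 × 54.9% = 5352.75
  Grade 9: 4,500 × 43.5% = 1957.5
Estimated total = 11171.5 → 11,200.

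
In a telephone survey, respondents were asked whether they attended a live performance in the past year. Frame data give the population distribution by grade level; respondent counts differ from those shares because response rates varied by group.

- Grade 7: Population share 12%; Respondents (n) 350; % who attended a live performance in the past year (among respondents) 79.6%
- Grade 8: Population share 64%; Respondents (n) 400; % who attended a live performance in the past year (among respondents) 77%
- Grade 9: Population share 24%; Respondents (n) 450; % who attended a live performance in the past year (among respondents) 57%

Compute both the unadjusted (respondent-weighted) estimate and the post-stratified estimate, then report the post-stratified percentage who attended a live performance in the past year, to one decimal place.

Without adjustment, the pooled respondent share is:
  (350/1200)×79.6 + (400/1200)×77 + (450/1200)×57 = 70.2583%
Post-stratifying to population shares instead:
  0.12×79.6 + 0.64×77 + 0.24×57 = 72.512%

72.5%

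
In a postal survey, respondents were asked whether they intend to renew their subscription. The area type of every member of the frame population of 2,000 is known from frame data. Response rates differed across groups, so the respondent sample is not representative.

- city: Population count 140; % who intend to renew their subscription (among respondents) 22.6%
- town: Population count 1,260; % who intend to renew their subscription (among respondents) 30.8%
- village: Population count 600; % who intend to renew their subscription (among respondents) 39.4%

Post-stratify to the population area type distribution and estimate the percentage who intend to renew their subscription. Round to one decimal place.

32.8%

Weight each group's respondent value by its population share:
  city: (140/2,000) × 22.6 = 1.582
  town: (1,260/2,000) × 30.8 = 19.404
  village: (600/2,000) × 39.4 = 11.82
Post-stratified estimate = 32.806 → 32.8%.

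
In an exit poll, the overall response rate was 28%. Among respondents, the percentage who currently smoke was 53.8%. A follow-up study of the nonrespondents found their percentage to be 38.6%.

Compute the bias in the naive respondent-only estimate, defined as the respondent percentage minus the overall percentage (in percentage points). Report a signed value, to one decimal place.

Nonresponse fraction = 1 − 0.28 = 0.72.
Bias = (nonresponse fraction) × (respondent percentage − nonrespondent percentage)
     = 0.72 × (53.8 − 38.6) = 0.72 × 15.2 = 10.944.

+10.9 percentage points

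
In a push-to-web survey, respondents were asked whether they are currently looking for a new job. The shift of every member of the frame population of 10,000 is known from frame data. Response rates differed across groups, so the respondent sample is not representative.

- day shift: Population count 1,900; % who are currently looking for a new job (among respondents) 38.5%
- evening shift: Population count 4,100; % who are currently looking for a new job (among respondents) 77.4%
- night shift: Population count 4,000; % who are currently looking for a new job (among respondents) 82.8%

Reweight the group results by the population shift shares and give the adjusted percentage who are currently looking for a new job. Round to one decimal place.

Reweight to the known shift distribution:
  day shift: (1,900/10,000) × 38.5 = 7.315
  evening shift: (4,100/10,000) × 77.4 = 31.734
  night shift: (4,000/10,000) × 82.8 = 33.12
Post-stratified estimate = 72.169 → 72.2%.

72.2%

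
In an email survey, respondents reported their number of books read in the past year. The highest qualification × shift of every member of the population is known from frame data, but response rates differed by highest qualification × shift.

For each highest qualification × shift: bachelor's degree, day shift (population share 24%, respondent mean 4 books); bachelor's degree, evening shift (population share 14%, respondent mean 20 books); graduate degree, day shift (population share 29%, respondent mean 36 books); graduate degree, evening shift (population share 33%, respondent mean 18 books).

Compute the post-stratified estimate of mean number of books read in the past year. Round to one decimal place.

20.1

Post-stratification weights by population share, not respondent share:
  bachelor's degree, day shift: 0.24 × 4 = 0.96
  bachelor's degree, evening shift: 0.14 × 20 = 2.8
  graduate degree, day shift: 0.29 × 36 = 10.44
  graduate degree, evening shift: 0.33 × 18 = 5.94
Post-stratified estimate = 20.14 → 20.1.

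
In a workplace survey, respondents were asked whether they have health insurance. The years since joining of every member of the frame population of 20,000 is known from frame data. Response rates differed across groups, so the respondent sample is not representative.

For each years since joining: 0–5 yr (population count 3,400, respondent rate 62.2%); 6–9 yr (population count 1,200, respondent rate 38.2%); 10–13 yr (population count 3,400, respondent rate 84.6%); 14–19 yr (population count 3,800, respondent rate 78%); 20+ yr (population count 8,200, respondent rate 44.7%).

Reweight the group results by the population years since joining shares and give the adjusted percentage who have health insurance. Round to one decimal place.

60.4%

Post-stratification weights by population share, not respondent share:
  0–5 yr: (3,400/20,000) × 62.2 = 10.574
  6–9 yr: (1,200/20,000) × 38.2 = 2.292
  10–13 yr: (3,400/20,000) × 84.6 = 14.382
  14–19 yr: (3,800/20,000) × 78 = 14.82
  20+ yr: (8,200/20,000) × 44.7 = 18.327
Post-stratified estimate = 60.395 → 60.4%.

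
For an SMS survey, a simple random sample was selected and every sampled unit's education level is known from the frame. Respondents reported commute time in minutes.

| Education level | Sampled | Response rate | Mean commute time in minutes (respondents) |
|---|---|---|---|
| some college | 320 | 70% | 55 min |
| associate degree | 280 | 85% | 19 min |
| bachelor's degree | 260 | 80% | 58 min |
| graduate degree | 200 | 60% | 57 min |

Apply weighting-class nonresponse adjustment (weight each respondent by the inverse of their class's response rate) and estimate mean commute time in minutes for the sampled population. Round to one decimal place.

Inverse-response-rate weighting restores each class to its sampled count, so class totals weight by n_sampled:
  some college: 320 × 55 = 17,600
  associate degree: 280 × 19 = 5320
  bachelor's degree: 260 × 58 = 15,080
  graduate degree: 200 × 57 = 11,400
Adjusted estimate = 49,400 / 1,060 = 46.6038 → 46.6.

46.6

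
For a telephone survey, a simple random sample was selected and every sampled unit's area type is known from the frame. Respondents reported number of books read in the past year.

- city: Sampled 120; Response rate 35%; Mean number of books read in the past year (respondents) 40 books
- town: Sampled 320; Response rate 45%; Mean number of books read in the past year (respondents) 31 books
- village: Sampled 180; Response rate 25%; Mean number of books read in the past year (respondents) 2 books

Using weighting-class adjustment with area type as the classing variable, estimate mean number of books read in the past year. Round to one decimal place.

Weighting each respondent by the inverse class response rate inflates each class back to its sampled size, so the class weight is n_sampled:
  city: 120 × 40 = 4800
  town: 320 × 31 = 9920
  village: 180 × 2 = 360
Adjusted estimate = 15,080 / 620 = 24.3226 → 24.3.

24.3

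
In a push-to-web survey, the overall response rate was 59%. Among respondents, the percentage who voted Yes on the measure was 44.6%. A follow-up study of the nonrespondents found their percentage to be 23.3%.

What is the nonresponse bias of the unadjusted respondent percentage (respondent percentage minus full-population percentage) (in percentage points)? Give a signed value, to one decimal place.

Nonresponse fraction = 1 − 0.59 = 0.41.
Bias = (nonresponse fraction) × (respondent percentage − nonrespondent percentage)
     = 0.41 × (44.6 − 23.3) = 0.41 × 21.3 = 8.733.

+8.7 percentage points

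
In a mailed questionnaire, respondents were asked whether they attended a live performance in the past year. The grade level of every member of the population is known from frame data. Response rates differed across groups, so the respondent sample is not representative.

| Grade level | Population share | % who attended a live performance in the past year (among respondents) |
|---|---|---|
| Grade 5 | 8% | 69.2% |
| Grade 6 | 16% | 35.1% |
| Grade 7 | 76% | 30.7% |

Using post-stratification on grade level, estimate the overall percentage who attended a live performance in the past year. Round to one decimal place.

34.5%

Reweight to the known grade level distribution:
  Grade 5: 0.08 × 69.2 = 5.536
  Grade 6: 0.16 × 35.1 = 5.616
  Grade 7: 0.76 × 30.7 = 23.332
Post-stratified estimate = 34.484 → 34.5%.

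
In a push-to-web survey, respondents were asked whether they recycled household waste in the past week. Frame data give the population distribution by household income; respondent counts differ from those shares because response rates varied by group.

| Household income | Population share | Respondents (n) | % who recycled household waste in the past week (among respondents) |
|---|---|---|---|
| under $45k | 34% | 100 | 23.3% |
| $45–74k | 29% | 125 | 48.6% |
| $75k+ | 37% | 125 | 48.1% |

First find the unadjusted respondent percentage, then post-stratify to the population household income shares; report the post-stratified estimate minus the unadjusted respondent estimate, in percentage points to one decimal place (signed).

-1.4 percentage points

Unadjusted (pooled respondent) estimate weights by respondent counts:
  (100/350)×23.3 + (125/350)×48.6 + (125/350)×48.1 = 41.1929%
Reweighting by population household income shares:
  0.34×23.3 + 0.29×48.6 + 0.37×48.1 = 39.813%
Difference = 39.813 − 41.1929 = -1.3799 pp.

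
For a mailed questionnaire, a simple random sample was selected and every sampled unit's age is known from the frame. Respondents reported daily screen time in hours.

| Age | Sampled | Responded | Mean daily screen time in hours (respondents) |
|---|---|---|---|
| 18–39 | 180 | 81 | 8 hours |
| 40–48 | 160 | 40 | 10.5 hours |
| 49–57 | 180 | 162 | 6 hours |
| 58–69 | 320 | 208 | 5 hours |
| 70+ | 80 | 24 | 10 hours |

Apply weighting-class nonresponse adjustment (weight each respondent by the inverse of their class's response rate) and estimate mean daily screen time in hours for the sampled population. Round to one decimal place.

7.2

Response rates by class: 18–39 81/180 = 45%, 40–48 40/160 = 25%, 49–57 162/180 = 90%, 58–69 208/320 = 65%, 70+ 24/80 = 30%.
Inverse-response-rate weighting restores each class to its sampled count, so class totals weight by n_sampled:
  18–39: 180 × 8 = 1440
  40–48: 160 × 10.5 = 1680
  49–57: 180 × 6 = 1080
  58–69: 320 × 5 = 1600
  70+: 80 × 10 = 800
Adjusted estimate = 6600 / 920 = 7.17391 → 7.2.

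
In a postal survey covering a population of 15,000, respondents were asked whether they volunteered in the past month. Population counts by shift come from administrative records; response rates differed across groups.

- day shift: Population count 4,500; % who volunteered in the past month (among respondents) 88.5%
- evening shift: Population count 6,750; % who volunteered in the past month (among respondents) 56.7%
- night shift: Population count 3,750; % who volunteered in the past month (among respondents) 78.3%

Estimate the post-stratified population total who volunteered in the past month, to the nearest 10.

10,750

Each cell contributes its population count × the respondent rate:
  day shift: 4,500 × 88.5% = 3982.5
  evening shift: 6,750 × 56.7% = 3827.25
  night shift: 3,750 × 78.3% = 2936.25
Estimated total = 10,746 → 10,750.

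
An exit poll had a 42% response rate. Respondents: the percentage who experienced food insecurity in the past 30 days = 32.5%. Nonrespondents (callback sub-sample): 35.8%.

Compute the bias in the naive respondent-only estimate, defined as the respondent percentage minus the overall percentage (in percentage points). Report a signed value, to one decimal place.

Nonresponse fraction = 1 − 0.42 = 0.58.
Bias = (nonresponse fraction) × (respondent percentage − nonrespondent percentage)
     = 0.58 × (32.5 − 35.8) = 0.58 × -3.3 = -1.914.

-1.9 percentage points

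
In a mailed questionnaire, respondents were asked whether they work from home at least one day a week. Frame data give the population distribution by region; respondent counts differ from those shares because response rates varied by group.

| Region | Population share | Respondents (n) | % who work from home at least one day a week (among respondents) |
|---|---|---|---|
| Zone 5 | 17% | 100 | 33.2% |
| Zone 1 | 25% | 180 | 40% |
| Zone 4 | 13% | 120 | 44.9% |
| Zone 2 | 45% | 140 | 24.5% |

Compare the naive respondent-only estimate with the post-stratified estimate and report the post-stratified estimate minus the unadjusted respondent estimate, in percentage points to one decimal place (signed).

Without adjustment, the pooled respondent share is:
  (100/540)×33.2 + (180/540)×40 + (120/540)×44.9 + (140/540)×24.5 = 35.8111%
Post-stratified estimate weights by population shares:
  0.17×33.2 + 0.25×40 + 0.13×44.9 + 0.45×24.5 = 32.506%
Difference = 32.506 − 35.8111 = -3.3051 pp.

-3.3 percentage points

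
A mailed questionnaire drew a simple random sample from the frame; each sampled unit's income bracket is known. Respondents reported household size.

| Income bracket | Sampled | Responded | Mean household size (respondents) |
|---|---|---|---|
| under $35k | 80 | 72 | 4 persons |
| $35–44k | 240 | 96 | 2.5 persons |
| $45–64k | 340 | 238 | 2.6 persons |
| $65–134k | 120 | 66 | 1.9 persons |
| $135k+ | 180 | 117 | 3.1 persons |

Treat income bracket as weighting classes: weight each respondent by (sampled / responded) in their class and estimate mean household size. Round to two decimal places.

Response rates by class: under $35k 72/80 = 90%, $35–44k 96/240 = 40%, $45–64k 238/340 = 70%, $65–134k 66/120 = 55%, $135k+ 117/180 = 65%.
Each respondent's weight = sampled/responded in their class; summing within a class gives n_sampled, so:
  under $35k: 80 × 4 = 320
  $35–44k: 240 × 2.5 = 600
  $45–64k: 340 × 2.6 = 884
  $65–134k: 120 × 1.9 = 228
  $135k+: 180 × 3.1 = 558
Adjusted estimate = 2590 / 960 = 2.69792 → 2.70.

2.70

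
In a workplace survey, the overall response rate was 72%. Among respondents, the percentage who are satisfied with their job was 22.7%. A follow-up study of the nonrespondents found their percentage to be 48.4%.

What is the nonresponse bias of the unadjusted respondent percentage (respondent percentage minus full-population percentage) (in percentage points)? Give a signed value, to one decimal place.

-7.2 percentage points

Nonresponse fraction = 1 − 0.72 = 0.28.
Bias = (nonresponse fraction) × (respondent percentage − nonrespondent percentage)
     = 0.28 × (22.7 − 48.4) = 0.28 × -25.7 = -7.196.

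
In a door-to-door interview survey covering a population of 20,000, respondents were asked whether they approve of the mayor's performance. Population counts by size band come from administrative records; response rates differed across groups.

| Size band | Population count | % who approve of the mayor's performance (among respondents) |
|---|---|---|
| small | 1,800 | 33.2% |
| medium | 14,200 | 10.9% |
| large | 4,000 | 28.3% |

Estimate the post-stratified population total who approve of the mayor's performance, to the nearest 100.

Estimated count per cell = population count × respondent percentage:
  small: 1,800 × 33.2% = 597.6
  medium: 14,200 × 10.9% = 1547.8
  large: 4,000 × 28.3% = 1132
Estimated total = 3277.4 → 3,300.

3,300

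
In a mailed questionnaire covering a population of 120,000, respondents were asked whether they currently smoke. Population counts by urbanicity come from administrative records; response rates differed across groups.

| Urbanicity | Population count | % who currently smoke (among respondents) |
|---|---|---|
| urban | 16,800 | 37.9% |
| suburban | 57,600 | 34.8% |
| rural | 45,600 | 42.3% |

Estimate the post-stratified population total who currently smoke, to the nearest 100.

45,700

Estimated count per cell = population count × respondent percentage:
  urban: 16,800 × 37.9% = 6367.2
  suburban: 57,600 × 34.8% = 20044.8
  rural: 45,600 × 42.3% = 19288.8
Estimated total = 45700.8 → 45,700.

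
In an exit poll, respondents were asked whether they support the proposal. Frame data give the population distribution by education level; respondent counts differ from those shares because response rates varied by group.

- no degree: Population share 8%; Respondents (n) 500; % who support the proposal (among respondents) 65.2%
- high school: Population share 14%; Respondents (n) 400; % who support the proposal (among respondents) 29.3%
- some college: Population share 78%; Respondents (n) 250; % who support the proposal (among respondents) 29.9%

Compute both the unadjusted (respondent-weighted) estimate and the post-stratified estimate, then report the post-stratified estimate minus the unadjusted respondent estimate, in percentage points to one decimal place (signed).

-12.4 percentage points

Naive respondent-only estimate (weights = respondent counts):
  (500/1150)×65.2 + (400/1150)×29.3 + (250/1150)×29.9 = 45.0391%
Reweighting by population education level shares:
  0.08×65.2 + 0.14×29.3 + 0.78×29.9 = 32.64%
Difference = 32.64 − 45.0391 = -12.3991 pp.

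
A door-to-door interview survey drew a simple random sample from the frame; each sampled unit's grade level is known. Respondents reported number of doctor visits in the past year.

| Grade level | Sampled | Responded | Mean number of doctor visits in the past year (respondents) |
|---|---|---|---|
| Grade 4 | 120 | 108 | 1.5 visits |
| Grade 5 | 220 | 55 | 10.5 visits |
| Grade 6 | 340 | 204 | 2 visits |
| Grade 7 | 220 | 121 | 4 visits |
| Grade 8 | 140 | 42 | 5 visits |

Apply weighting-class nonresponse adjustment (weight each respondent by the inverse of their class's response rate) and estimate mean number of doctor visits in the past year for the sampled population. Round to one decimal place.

Class response rates: Grade 4 108/120 = 90%, Grade 5 55/220 = 25%, Grade 6 204/340 = 60%, Grade 7 121/220 = 55%, Grade 8 42/140 = 30%.
Weighting each respondent by the inverse class response rate inflates each class back to its sampled size, so the class weight is n_sampled:
  Grade 4: 120 × 1.5 = 180
  Grade 5: 220 × 10.5 = 2310
  Grade 6: 340 × 2 = 680
  Grade 7: 220 × 4 = 880
  Grade 8: 140 × 5 = 700
Adjusted estimate = 4750 / 1,040 = 4.56731 → 4.6.

4.6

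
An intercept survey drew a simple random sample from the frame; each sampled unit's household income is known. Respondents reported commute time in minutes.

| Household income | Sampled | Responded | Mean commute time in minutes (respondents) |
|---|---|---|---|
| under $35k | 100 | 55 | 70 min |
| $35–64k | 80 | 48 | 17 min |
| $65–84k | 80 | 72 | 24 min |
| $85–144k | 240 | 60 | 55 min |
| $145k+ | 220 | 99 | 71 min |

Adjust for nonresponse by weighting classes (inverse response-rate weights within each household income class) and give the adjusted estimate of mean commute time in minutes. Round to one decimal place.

54.3

Class response rates: under $35k 55/100 = 55%, $35–64k 48/80 = 60%, $65–84k 72/80 = 90%, $85–144k 60/240 = 25%, $145k+ 99/220 = 45%.
Each respondent's weight = sampled/responded in their class; summing within a class gives n_sampled, so:
  under $35k: 100 × 70 = 7000
  $35–64k: 80 × 17 = 1360
  $65–84k: 80 × 24 = 1920
  $85–144k: 240 × 55 = 13,200
  $145k+: 220 × 71 = 15,620
Adjusted estimate = 39,100 / 720 = 54.3056 → 54.3.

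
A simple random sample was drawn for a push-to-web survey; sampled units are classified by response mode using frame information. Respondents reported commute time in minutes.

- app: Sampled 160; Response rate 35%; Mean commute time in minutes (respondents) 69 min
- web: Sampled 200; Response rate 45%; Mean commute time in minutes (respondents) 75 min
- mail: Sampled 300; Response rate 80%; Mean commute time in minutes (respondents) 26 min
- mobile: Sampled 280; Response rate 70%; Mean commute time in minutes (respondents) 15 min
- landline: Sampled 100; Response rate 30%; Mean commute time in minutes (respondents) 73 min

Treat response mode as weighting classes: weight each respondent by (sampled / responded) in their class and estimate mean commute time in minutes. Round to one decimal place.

43.6

Weighting each respondent by the inverse class response rate inflates each class back to its sampled size, so the class weight is n_sampled:
  app: 160 × 69 = 11,040
  web: 200 × 75 = 15,000
  mail: 300 × 26 = 7800
  mobile: 280 × 15 = 4200
  landline: 100 × 73 = 7300
Adjusted estimate = 45,340 / 1,040 = 43.5962 → 43.6.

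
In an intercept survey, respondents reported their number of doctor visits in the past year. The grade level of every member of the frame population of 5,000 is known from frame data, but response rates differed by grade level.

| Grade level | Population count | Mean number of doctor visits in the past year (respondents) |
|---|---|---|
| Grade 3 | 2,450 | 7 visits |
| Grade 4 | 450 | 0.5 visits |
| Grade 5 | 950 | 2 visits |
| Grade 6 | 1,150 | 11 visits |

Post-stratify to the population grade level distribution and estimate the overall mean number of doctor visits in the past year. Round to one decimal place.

Weight each group's respondent value by its population share:
  Grade 3: (2,450/5,000) × 7 = 3.43
  Grade 4: (450/5,000) × 0.5 = 0.045
  Grade 5: (950/5,000) × 2 = 0.38
  Grade 6: (1,150/5,000) × 11 = 2.53
Post-stratified estimate = 6.385 → 6.4.

6.4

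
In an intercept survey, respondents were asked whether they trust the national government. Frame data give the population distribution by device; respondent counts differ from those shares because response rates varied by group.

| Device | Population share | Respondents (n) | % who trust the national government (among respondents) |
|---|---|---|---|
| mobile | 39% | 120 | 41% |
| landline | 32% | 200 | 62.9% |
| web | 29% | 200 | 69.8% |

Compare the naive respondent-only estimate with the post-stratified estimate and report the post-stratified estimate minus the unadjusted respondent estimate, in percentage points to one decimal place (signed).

Unadjusted (pooled respondent) estimate weights by respondent counts:
  (120/520)×41 + (200/520)×62.9 + (200/520)×69.8 = 60.5%
Reweighting by population device shares:
  0.39×41 + 0.32×62.9 + 0.29×69.8 = 56.36%
Difference = 56.36 − 60.5 = -4.14 pp.

-4.1 percentage points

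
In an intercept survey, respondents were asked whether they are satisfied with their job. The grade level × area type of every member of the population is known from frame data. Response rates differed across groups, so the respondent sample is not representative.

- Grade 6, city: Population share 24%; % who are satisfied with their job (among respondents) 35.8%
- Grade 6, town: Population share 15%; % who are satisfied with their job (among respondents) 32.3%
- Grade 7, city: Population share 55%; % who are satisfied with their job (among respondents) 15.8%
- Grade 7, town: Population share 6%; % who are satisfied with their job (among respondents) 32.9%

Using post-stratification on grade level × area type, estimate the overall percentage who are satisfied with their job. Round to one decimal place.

24.1%

Weight each group's respondent value by its population share:
  Grade 6, city: 0.24 × 35.8 = 8.592
  Grade 6, town: 0.15 × 32.3 = 4.845
  Grade 7, city: 0.55 × 15.8 = 8.69
  Grade 7, town: 0.06 × 32.9 = 1.974
Post-stratified estimate = 24.101 → 24.1%.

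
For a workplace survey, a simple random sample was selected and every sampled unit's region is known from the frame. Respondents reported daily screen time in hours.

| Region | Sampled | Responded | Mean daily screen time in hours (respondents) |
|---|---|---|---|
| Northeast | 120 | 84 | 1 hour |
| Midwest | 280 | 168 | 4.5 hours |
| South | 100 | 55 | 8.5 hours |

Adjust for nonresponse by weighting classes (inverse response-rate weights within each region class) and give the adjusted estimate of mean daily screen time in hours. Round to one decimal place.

Response rates by class: Northeast 84/120 = 70%, Midwest 168/280 = 60%, South 55/100 = 55%.
With weight = n_sampled/n_responded per class, the weighted class total is n_sampled:
  Northeast: 120 × 1 = 120
  Midwest: 280 × 4.5 = 1260
  South: 100 × 8.5 = 850
Adjusted estimate = 2230 / 500 = 4.46 → 4.5.

4.5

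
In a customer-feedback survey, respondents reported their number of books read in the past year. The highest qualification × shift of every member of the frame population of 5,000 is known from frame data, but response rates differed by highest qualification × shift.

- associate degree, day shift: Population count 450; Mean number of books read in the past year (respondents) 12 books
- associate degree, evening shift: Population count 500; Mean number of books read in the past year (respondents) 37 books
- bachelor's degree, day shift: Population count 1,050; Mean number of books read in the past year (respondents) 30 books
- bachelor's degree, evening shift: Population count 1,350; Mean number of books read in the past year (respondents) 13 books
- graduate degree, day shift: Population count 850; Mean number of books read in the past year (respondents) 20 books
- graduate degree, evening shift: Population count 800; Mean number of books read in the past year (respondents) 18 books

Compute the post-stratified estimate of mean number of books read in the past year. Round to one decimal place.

Reweight to the known highest qualification × shift distribution:
  associate degree, day shift: (450/5,000) × 12 = 1.08
  associate degree, evening shift: (500/5,000) × 37 = 3.7
  bachelor's degree, day shift: (1,050/5,000) × 30 = 6.3
  bachelor's degree, evening shift: (1,350/5,000) × 13 = 3.51
  graduate degree, day shift: (850/5,000) × 20 = 3.4
  graduate degree, evening shift: (800/5,000) × 18 = 2.88
Post-stratified estimate = 20.87 → 20.9.

20.9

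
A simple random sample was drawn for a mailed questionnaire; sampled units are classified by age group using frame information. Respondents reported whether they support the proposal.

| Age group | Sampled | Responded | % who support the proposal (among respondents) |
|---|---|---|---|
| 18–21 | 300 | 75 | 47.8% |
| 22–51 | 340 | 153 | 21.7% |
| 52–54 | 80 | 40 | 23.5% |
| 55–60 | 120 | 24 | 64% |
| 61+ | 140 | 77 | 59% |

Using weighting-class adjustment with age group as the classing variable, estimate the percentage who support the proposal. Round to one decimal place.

Class response rates: 18–21 75/300 = 25%, 22–51 153/340 = 45%, 52–54 40/80 = 50%, 55–60 24/120 = 20%, 61+ 77/140 = 55%.
Each respondent's weight = sampled/responded in their class; summing within a class gives n_sampled, so:
  18–21: 300 × 47.8 = 14,340
  22–51: 340 × 21.7 = 7378
  52–54: 80 × 23.5 = 1880
  55–60: 120 × 64 = 7680
  61+: 140 × 59 = 8260
Adjusted estimate = 39,538 / 980 = 40.3449 → 40.3%.

40.3%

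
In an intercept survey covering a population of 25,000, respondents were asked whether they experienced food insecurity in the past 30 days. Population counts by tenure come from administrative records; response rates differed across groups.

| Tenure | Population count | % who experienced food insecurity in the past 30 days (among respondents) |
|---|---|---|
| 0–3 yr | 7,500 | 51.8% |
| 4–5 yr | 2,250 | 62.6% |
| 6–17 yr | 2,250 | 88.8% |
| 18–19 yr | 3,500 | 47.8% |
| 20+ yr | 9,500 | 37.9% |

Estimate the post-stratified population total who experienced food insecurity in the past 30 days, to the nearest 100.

Apply each group's respondent rate to its population count:
  0–3 yr: 7,500 × 51.8% = 3885
  4–5 yr: 2,250 × 62.6% = 1408.5
  6–17 yr: 2,250 × 88.8% = 1998
  18–19 yr: 3,500 × 47.8% = 1673
  20+ yr: 9,500 × 37.9% = 3600.5
Estimated total = 12,565 → 12,600.

12,600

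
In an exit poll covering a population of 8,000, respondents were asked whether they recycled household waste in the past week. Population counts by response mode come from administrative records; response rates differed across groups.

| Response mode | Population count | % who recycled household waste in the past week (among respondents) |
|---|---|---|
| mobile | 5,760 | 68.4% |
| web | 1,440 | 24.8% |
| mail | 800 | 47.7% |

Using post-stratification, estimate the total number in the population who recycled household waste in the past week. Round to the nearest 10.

Estimated count per cell = population count × respondent percentage:
  mobile: 5,760 × 68.4% = 3939.84
  web: 1,440 × 24.8% = 357.12
  mail: 800 × 47.7% = 381.6
Estimated total = 4678.56 → 4,680.

4,680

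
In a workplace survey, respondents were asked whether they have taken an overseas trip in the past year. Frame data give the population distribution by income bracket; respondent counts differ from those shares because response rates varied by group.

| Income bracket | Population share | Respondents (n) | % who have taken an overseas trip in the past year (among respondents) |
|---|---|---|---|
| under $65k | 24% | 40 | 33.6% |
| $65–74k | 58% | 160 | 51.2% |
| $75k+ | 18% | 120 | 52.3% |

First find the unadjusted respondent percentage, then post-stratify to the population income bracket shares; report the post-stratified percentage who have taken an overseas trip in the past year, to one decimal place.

Unadjusted (pooled respondent) estimate weights by respondent counts:
  (40/320)×33.6 + (160/320)×51.2 + (120/320)×52.3 = 49.4125%
Post-stratified estimate weights by population shares:
  0.24×33.6 + 0.58×51.2 + 0.18×52.3 = 47.174%

47.2%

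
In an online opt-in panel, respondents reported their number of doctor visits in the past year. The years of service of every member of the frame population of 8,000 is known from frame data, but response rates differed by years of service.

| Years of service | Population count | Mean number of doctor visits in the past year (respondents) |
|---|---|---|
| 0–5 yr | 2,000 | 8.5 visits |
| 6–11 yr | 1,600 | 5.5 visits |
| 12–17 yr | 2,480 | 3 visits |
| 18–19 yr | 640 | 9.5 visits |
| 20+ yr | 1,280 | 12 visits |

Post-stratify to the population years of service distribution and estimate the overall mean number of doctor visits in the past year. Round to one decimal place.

Weight each group's respondent value by its population share:
  0–5 yr: (2,000/8,000) × 8.5 = 2.125
  6–11 yr: (1,600/8,000) × 5.5 = 1.1
  12–17 yr: (2,480/8,000) × 3 = 0.93
  18–19 yr: (640/8,000) × 9.5 = 0.76
  20+ yr: (1,280/8,000) × 12 = 1.92
Post-stratified estimate = 6.835 → 6.8.

6.8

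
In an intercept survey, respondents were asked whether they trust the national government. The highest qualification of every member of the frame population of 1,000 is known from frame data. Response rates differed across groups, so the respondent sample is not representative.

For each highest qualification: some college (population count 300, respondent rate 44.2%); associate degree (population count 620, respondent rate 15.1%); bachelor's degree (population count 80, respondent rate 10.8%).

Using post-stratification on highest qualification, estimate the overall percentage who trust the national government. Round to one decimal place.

Each cell contributes population-share × respondent value:
  some college: (300/1,000) × 44.2 = 13.26
  associate degree: (620/1,000) × 15.1 = 9.362
  bachelor's degree: (80/1,000) × 10.8 = 0.864
Post-stratified estimate = 23.486 → 23.5%.

23.5%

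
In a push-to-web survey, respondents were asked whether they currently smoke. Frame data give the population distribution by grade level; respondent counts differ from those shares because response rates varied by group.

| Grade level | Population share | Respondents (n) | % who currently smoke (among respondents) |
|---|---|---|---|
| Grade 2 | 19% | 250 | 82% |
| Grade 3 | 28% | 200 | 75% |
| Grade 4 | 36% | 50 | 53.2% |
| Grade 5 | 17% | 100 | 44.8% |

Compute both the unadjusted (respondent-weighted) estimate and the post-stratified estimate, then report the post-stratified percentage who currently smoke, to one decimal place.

63.3%

Without adjustment, the pooled respondent share is:
  (250/600)×82 + (200/600)×75 + (50/600)×53.2 + (100/600)×44.8 = 71.0667%
Post-stratified estimate weights by population shares:
  0.19×82 + 0.28×75 + 0.36×53.2 + 0.17×44.8 = 63.348%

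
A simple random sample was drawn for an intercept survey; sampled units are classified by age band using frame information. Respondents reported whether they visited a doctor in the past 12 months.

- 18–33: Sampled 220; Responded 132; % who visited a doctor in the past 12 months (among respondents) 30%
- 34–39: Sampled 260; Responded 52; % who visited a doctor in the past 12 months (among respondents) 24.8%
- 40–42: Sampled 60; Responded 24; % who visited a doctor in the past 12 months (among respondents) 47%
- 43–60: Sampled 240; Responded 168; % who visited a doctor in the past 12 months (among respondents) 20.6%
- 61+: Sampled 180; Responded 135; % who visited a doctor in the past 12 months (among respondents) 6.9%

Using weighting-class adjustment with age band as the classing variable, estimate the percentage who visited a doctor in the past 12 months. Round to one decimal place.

Response rates by class: 18–33 132/220 = 60%, 34–39 52/260 = 20%, 40–42 24/60 = 40%, 43–60 168/240 = 70%, 61+ 135/180 = 75%.
Inverse-response-rate weighting restores each class to its sampled count, so class totals weight by n_sampled:
  18–33: 220 × 30 = 6600
  34–39: 260 × 24.8 = 6448
  40–42: 60 × 47 = 2820
  43–60: 240 × 20.6 = 4944
  61+: 180 × 6.9 = 1242
Adjusted estimate = 22,054 / 960 = 22.9729 → 23.0%.

23.0%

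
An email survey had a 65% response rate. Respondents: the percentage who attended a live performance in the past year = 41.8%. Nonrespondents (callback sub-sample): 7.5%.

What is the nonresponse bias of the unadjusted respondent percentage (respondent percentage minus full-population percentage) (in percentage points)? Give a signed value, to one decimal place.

Nonresponse fraction = 1 − 0.65 = 0.35.
Bias = (nonresponse fraction) × (respondent percentage − nonrespondent percentage)
     = 0.35 × (41.8 − 7.5) = 0.35 × 34.3 = 12.005.

+12.0 percentage points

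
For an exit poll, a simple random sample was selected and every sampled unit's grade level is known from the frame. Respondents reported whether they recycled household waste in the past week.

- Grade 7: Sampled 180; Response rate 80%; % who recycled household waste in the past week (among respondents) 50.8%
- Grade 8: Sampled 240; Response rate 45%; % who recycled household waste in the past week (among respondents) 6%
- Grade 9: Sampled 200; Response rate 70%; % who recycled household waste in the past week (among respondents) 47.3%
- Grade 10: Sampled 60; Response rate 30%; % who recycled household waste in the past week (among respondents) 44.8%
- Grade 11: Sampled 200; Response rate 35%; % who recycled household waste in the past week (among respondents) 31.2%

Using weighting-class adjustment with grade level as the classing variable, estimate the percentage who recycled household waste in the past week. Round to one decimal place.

32.9%

With weight = n_sampled/n_responded per class, the weighted class total is n_sampled:
  Grade 7: 180 × 50.8 = 9144
  Grade 8: 240 × 6 = 1440
  Grade 9: 200 × 47.3 = 9460
  Grade 10: 60 × 44.8 = 2688
  Grade 11: 200 × 31.2 = 6240
Adjusted estimate = 28,972 / 880 = 32.9227 → 32.9%.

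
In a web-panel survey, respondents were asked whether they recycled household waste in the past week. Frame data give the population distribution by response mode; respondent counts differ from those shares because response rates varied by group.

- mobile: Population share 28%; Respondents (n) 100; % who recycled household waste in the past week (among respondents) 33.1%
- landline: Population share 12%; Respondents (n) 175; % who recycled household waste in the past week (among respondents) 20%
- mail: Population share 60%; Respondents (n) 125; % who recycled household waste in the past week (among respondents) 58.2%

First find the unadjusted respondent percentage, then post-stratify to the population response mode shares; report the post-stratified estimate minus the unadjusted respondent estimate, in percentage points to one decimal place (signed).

+11.4 percentage points

Without adjustment, the pooled respondent share is:
  (100/400)×33.1 + (175/400)×20 + (125/400)×58.2 = 35.2125%
Post-stratified estimate weights by population shares:
  0.28×33.1 + 0.12×20 + 0.6×58.2 = 46.588%
Difference = 46.588 − 35.2125 = 11.3755 pp.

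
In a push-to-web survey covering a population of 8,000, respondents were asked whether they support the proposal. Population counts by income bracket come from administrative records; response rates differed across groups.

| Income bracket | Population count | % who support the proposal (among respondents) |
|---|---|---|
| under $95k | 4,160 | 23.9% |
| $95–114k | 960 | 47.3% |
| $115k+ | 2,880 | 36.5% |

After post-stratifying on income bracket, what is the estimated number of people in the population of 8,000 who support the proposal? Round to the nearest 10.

Apply each group's respondent rate to its population count:
  under $95k: 4,160 × 23.9% = 994.24
  $95–114k: 960 × 47.3% = 454.08
  $115k+: 2,880 × 36.5% = 1051.2
Estimated total = 2499.52 → 2,500.

2,500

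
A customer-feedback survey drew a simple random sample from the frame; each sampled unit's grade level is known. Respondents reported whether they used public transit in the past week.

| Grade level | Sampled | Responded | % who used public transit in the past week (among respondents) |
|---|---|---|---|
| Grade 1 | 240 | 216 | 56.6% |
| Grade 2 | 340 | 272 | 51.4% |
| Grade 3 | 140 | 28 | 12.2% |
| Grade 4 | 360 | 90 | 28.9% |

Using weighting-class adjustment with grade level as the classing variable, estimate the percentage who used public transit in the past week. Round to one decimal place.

Class response rates: Grade 1 216/240 = 90%, Grade 2 272/340 = 80%, Grade 3 28/140 = 20%, Grade 4 90/360 = 25%.
Each respondent's weight = sampled/responded in their class; summing within a class gives n_sampled, so:
  Grade 1: 240 × 56.6 = 13,584
  Grade 2: 340 × 51.4 = 17,476
  Grade 3: 140 × 12.2 = 1708
  Grade 4: 360 × 28.9 = 10,404
Adjusted estimate = 43,172 / 1,080 = 39.9741 → 40.0%.

40.0%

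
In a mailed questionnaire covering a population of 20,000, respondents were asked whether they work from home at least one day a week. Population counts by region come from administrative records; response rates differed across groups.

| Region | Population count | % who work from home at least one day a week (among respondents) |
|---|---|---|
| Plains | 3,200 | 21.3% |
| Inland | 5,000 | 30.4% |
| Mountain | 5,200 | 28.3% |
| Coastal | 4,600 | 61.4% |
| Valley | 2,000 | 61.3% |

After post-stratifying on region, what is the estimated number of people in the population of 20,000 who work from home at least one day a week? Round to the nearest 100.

Estimated count per cell = population count × respondent percentage:
  Plains: 3,200 × 21.3% = 681.6
  Inland: 5,000 × 30.4% = 1520
  Mountain: 5,200 × 28.3% = 1471.6
  Coastal: 4,600 × 61.4% = 2824.4
  Valley: 2,000 × 61.3% = 1226
Estimated total = 7723.6 → 7,700.

7,700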